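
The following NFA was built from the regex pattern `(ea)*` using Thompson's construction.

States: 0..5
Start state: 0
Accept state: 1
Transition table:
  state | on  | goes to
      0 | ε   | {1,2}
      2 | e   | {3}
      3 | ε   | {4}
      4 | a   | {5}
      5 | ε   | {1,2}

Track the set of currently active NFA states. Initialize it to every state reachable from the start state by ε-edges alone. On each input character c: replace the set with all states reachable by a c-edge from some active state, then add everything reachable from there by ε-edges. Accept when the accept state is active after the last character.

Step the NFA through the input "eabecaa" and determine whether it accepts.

initial (ε-close {0}): {0,1,2}
'e' @ 1: {3,4}
'a' @ 2: {1,2,5}  [accepting]
'b' @ 3: {}  — state set empty
rest 'ecaa' ignored (set empty)
end set {} — state 1 not in

Answer: REJECT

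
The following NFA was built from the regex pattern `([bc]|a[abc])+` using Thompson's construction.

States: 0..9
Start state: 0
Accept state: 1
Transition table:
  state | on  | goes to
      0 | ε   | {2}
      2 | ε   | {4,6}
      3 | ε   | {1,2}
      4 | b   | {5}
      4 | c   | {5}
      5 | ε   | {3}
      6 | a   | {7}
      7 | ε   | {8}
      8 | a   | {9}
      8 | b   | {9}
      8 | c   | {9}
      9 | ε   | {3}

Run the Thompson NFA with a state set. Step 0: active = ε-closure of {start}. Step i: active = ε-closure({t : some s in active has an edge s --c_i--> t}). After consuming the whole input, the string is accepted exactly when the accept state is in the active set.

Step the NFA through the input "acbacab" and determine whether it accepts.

Answer: ACCEPT

Steps:
initial (ε-close {0}): {0,2,4,6}
'a' @ 1: {7,8}
'c' @ 2: {1,2,3,4,6,9}  (accept∈set)
'b' @ 3: {1,2,3,4,5,6}  (accept∈set)
'a' @ 4: {7,8}
'c' @ 5: {1,2,3,4,6,9}  (accept∈set)
'a' @ 6: {7,8}
'b' @ 7: {1,2,3,4,6,9}  (accept∈set)
final: {1,2,3,4,6,9}; accept 1 in set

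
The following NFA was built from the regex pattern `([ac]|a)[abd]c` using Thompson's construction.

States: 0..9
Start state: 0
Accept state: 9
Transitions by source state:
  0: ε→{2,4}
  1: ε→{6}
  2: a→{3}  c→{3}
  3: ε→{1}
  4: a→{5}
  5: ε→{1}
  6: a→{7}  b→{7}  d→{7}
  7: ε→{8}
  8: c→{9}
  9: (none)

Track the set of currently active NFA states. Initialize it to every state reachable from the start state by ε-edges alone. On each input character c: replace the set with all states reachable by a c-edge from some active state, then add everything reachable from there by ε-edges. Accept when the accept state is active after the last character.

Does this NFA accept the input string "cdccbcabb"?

Answer: REJECT

Derivation:
initial (ε-close {0}): {0,2,4}
'c' @ 1: {1,3,6}
'd' @ 2: {7,8}
'c' @ 3: {9}  [accepting]
'c' @ 4: {}  — state set empty
rest 'bcabb' ignored (set empty)
final: {}; accept 9 not in set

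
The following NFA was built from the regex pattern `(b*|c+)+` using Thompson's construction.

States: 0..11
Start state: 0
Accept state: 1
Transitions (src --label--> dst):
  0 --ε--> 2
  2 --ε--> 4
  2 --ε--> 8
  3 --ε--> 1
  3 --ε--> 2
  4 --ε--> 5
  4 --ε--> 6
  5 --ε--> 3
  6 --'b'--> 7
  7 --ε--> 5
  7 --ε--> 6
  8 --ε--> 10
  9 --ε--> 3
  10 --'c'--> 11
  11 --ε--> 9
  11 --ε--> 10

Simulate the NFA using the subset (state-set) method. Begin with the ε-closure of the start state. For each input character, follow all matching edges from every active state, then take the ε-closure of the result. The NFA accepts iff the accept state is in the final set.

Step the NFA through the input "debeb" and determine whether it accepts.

start: ε-closure({0}) = {0,1,2,3,4,5,6,8,10}
'd' @ 1: {}  — dead — no transitions
rest 'ebeb' ignored (set empty)
final: {}; accept 1 not in set

Answer: REJECT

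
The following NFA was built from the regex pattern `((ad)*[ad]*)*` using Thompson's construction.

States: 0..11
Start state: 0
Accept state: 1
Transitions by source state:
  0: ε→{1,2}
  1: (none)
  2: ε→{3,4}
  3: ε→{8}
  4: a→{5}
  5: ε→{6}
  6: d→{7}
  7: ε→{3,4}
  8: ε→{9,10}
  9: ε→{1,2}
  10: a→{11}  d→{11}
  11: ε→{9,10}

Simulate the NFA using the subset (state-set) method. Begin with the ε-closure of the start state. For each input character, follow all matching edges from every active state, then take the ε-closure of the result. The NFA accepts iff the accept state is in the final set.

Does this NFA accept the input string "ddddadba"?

Answer: REJECT

Steps:
S₀ = ε-closure({0}) = {0,1,2,3,4,8,9,10}
'd' @ 1: {1,2,3,4,8,9,10,11}  (accept∈set)
'd' @ 2: {1,2,3,4,8,9,10,11}  (accept∈set)
'd' @ 3: {1,2,3,4,8,9,10,11}  (accept∈set)
'd' @ 4: {1,2,3,4,8,9,10,11}  (accept∈set)
'a' @ 5: {1,2,3,4,5,6,8,9,10,11}  (accept∈set)
'd' @ 6: {1,2,3,4,7,8,9,10,11}  (accept∈set)
'b' @ 7: {}  — dead — no transitions
rest 'a' ignored (set empty)
end set {} — state 1 not in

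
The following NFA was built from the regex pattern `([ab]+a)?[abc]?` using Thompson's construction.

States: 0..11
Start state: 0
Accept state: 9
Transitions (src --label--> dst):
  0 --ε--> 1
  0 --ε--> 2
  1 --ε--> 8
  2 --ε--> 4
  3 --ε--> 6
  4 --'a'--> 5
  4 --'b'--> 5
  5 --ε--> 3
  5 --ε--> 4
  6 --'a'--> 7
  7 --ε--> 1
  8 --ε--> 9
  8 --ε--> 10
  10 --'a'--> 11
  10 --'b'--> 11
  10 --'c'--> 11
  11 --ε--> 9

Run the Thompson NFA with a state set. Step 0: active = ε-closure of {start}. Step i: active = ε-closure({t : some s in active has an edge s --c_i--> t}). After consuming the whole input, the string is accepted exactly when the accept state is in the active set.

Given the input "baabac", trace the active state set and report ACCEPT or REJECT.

Answer: ACCEPT

Steps:
initial (ε-close {0}): {0,1,2,4,8,9,10}
'b' @ 1: {3,4,5,6,9,11}  [accepting]
'a' @ 2: {1,3,4,5,6,7,8,9,10}  [accepting]
'a' @ 3: {1,3,4,5,6,7,8,9,10,11}  [accepting]
'b' @ 4: {3,4,5,6,9,11}  [accepting]
'a' @ 5: {1,3,4,5,6,7,8,9,10}  [accepting]
'c' @ 6: {9,11}  [accepting]
end set {9,11} — state 9 in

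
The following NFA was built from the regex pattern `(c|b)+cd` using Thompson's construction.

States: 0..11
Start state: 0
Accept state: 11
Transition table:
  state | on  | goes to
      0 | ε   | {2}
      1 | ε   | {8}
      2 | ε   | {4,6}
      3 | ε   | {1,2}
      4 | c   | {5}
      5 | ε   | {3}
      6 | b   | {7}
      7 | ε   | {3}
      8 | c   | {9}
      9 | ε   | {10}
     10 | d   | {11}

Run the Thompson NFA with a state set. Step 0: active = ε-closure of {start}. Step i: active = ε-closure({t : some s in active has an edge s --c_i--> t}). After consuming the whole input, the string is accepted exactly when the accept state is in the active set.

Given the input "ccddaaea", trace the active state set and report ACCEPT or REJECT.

start: ε-closure({0}) = {0,2,4,6}
'c' @ 1: {1,2,3,4,5,6,8}
'c' @ 2: {1,2,3,4,5,6,8,9,10}
'd' @ 3: {11}  ✓accept
'd' @ 4: {}  — dead — no transitions
rest 'aaea' ignored (set empty)
end set {} — state 11 not in

Answer: REJECT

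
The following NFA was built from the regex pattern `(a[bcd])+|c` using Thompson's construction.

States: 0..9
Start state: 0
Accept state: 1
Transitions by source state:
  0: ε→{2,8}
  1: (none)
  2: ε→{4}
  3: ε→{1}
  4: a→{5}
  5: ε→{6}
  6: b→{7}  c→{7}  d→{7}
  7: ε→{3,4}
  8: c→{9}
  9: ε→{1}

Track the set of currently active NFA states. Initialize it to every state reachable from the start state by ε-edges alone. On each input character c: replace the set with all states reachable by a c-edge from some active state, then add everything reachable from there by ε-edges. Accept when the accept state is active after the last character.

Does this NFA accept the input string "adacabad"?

Answer: ACCEPT

Derivation:
initial (ε-close {0}): {0,2,4,8}
'a' @ 1: {5,6}
'd' @ 2: {1,3,4,7}  (accept∈set)
'a' @ 3: {5,6}
'c' @ 4: {1,3,4,7}  (accept∈set)
'a' @ 5: {5,6}
'b' @ 6: {1,3,4,7}  (accept∈set)
'a' @ 7: {5,6}
'd' @ 8: {1,3,4,7}  (accept∈set)
end set {1,3,4,7} — state 1 in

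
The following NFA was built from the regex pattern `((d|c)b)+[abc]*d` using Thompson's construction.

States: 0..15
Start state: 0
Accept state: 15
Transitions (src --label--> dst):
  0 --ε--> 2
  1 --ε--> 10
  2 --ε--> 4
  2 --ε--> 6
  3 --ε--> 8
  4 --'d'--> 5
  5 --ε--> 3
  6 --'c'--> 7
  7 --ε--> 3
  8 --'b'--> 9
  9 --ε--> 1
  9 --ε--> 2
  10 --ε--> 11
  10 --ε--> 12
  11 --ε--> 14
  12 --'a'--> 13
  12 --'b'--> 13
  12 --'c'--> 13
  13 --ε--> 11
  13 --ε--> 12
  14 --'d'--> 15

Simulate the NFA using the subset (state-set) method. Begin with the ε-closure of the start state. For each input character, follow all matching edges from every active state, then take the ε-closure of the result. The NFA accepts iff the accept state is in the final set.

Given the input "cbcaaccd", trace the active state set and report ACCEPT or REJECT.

Answer: ACCEPT

Steps:
start: ε-closure({0}) = {0,2,4,6}
'c' @ 1: {3,7,8}
'b' @ 2: {1,2,4,6,9,10,11,12,14}
'c' @ 3: {3,7,8,11,12,13,14}
'a' @ 4: {11,12,13,14}
'a' @ 5: {11,12,13,14}
'c' @ 6: {11,12,13,14}
'c' @ 7: {11,12,13,14}
'd' @ 8: {15}  [accepting]
after full input: {15}  (accept=15 in)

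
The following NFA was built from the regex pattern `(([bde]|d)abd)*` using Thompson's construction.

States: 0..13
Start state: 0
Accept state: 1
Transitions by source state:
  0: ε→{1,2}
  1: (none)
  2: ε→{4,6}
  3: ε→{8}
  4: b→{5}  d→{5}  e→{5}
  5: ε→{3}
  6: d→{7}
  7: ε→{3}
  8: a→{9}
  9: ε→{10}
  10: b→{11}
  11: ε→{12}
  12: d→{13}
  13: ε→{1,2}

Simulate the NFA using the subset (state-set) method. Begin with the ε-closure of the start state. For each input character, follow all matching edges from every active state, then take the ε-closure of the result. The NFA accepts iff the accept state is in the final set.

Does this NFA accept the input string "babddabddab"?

start: ε-closure({0}) = {0,1,2,4,6}
'b' @ 1: {3,5,8}
'a' @ 2: {9,10}
'b' @ 3: {11,12}
'd' @ 4: {1,2,4,6,13}  ✓accept
'd' @ 5: {3,5,7,8}
'a' @ 6: {9,10}
'b' @ 7: {11,12}
'd' @ 8: {1,2,4,6,13}  ✓accept
'd' @ 9: {3,5,7,8}
'a' @ 10: {9,10}
'b' @ 11: {11,12}
final: {11,12}; accept 1 not in set

Answer: REJECT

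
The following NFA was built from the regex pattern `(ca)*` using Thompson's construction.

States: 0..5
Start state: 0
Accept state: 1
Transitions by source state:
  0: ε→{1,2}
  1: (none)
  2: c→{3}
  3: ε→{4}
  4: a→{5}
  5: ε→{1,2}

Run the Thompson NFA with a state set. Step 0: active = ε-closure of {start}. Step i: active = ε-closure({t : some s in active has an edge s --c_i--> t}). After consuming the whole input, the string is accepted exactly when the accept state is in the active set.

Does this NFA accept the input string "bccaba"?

S₀ = ε-closure({0}) = {0,1,2}
'b' @ 1: {}  — state set empty
rest 'ccaba' ignored (set empty)
final: {}; accept 1 not in set

Answer: REJECT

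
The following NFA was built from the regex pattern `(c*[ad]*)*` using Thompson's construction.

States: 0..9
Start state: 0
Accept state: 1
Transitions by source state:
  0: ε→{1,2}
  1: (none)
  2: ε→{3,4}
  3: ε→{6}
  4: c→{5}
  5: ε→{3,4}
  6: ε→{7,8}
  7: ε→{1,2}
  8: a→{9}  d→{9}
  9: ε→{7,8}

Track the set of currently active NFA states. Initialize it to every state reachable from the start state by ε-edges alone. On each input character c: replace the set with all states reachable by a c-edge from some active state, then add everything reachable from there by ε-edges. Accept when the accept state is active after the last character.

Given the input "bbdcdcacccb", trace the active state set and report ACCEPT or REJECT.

Answer: REJECT

Trace:
S₀ = ε-closure({0}) = {0,1,2,3,4,6,7,8}
'b' @ 1: {}  — dead — no transitions
rest 'bdcdcacccb' ignored (set empty)
final: {}; accept 1 not in set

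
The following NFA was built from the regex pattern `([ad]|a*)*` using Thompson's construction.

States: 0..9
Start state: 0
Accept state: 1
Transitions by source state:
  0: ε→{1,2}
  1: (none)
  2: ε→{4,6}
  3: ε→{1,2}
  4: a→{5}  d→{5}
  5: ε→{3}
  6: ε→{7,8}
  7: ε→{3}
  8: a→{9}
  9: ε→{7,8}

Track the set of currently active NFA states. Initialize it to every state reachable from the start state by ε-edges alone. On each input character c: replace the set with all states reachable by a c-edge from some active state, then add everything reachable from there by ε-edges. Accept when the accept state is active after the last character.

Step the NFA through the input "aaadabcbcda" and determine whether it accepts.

S₀ = ε-closure({0}) = {0,1,2,3,4,6,7,8}
'a' @ 1: {1,2,3,4,5,6,7,8,9}  [accepting]
'a' @ 2: {1,2,3,4,5,6,7,8,9}  [accepting]
'a' @ 3: {1,2,3,4,5,6,7,8,9}  [accepting]
'd' @ 4: {1,2,3,4,5,6,7,8}  [accepting]
'a' @ 5: {1,2,3,4,5,6,7,8,9}  [accepting]
'b' @ 6: {}  — dead — no transitions
rest 'cbcda' ignored (set empty)
end set {} — state 1 not in

Answer: REJECT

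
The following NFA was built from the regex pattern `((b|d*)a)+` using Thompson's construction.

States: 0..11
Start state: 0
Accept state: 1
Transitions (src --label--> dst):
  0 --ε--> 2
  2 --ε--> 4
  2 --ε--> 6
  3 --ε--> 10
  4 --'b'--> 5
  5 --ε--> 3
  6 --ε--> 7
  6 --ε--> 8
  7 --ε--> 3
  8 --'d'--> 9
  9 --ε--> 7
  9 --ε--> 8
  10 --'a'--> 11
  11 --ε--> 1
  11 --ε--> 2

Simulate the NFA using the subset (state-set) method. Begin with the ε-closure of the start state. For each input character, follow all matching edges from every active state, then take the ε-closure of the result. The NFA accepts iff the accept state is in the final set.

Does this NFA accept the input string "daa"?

Answer: ACCEPT

Steps:
initial (ε-close {0}): {0,2,3,4,6,7,8,10}
'd' @ 1: {3,7,8,9,10}
'a' @ 2: {1,2,3,4,6,7,8,10,11}  ✓accept
'a' @ 3: {1,2,3,4,6,7,8,10,11}  ✓accept
after full input: {1,2,3,4,6,7,8,10,11}  (accept=1 in)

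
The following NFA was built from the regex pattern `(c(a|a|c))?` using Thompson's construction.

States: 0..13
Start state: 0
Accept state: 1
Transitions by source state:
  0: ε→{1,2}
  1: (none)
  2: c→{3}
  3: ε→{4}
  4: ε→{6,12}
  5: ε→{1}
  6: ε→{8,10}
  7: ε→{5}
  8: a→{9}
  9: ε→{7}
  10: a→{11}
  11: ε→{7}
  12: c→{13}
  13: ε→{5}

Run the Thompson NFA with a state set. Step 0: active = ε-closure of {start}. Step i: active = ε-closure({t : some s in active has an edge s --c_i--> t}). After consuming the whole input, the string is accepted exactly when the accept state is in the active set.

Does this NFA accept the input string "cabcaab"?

Answer: REJECT

Steps:
S₀ = ε-closure({0}) = {0,1,2}
'c' @ 1: {3,4,6,8,10,12}
'a' @ 2: {1,5,7,9,11}  (accept∈set)
'b' @ 3: {}  — dead — no transitions
rest 'caab' ignored (set empty)
after full input: {}  (accept=1 not in)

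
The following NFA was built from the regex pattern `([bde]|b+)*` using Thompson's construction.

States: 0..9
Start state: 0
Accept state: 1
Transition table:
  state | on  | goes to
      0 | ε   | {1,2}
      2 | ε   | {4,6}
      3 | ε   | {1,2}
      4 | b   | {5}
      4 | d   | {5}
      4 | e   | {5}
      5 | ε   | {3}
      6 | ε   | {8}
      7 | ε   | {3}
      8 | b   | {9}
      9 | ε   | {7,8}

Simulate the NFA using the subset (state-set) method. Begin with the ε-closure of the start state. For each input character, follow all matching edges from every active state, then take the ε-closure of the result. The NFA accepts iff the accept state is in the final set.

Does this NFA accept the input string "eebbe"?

Answer: ACCEPT

Steps:
initial (ε-close {0}): {0,1,2,4,6,8}
'e' @ 1: {1,2,3,4,5,6,8}  ✓accept
'e' @ 2: {1,2,3,4,5,6,8}  ✓accept
'b' @ 3: {1,2,3,4,5,6,7,8,9}  ✓accept
'b' @ 4: {1,2,3,4,5,6,7,8,9}  ✓accept
'e' @ 5: {1,2,3,4,5,6,8}  ✓accept
after full input: {1,2,3,4,5,6,8}  (accept=1 in)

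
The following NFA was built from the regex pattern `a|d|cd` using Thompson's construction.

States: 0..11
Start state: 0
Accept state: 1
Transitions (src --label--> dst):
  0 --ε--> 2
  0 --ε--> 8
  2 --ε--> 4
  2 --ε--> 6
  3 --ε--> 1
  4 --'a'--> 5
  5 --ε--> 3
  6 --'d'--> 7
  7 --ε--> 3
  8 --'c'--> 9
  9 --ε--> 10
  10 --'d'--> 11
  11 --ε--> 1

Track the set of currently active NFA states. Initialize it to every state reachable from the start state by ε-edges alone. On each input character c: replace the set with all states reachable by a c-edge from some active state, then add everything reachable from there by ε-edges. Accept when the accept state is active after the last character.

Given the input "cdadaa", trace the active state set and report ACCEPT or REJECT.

Answer: REJECT

Derivation:
S₀ = ε-closure({0}) = {0,2,4,6,8}
'c' @ 1: {9,10}
'd' @ 2: {1,11}  ✓accept
'a' @ 3: {}  — state set empty
rest 'daa' ignored (set empty)
final: {}; accept 1 not in set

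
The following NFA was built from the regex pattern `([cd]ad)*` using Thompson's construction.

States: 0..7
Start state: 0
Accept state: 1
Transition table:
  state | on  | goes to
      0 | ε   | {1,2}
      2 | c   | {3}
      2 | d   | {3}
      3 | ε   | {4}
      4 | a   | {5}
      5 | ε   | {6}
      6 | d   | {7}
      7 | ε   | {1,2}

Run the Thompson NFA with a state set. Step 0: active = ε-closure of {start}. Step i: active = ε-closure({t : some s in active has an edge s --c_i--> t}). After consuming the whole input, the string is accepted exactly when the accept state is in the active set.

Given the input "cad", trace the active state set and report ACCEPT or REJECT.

S₀ = ε-closure({0}) = {0,1,2}
'c' @ 1: {3,4}
'a' @ 2: {5,6}
'd' @ 3: {1,2,7}  ✓accept
final: {1,2,7}; accept 1 in set

Answer: ACCEPT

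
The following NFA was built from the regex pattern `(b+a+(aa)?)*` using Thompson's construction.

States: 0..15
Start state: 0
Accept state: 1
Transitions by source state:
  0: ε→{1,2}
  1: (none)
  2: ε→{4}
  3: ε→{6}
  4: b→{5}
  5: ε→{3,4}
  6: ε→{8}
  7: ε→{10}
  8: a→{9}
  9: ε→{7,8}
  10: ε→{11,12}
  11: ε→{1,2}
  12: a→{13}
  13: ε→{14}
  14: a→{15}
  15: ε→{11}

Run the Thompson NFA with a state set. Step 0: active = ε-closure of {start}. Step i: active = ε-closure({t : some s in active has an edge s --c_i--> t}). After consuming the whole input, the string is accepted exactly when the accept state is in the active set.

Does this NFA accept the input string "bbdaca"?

S₀ = ε-closure({0}) = {0,1,2,4}
'b' @ 1: {3,4,5,6,8}
'b' @ 2: {3,4,5,6,8}
'd' @ 3: {}  — no active states
rest 'aca' ignored (set empty)
after full input: {}  (accept=1 not in)

Answer: REJECT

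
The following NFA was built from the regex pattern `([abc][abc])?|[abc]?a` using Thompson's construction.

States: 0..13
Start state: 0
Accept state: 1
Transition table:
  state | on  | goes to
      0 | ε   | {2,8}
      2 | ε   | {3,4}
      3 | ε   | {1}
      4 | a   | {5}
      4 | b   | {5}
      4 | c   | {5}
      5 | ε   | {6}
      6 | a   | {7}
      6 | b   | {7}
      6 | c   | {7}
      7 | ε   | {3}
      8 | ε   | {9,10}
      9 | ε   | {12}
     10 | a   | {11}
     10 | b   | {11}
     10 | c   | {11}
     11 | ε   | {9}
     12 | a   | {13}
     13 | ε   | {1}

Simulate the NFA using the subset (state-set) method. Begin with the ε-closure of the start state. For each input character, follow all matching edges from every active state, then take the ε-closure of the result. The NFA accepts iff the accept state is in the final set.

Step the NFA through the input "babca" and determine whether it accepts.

start: ε-closure({0}) = {0,1,2,3,4,8,9,10,12}
'b' @ 1: {5,6,9,11,12}
'a' @ 2: {1,3,7,13}  ✓accept
'b' @ 3: {}  — dead — no transitions
rest 'ca' ignored (set empty)
after full input: {}  (accept=1 not in)

Answer: REJECT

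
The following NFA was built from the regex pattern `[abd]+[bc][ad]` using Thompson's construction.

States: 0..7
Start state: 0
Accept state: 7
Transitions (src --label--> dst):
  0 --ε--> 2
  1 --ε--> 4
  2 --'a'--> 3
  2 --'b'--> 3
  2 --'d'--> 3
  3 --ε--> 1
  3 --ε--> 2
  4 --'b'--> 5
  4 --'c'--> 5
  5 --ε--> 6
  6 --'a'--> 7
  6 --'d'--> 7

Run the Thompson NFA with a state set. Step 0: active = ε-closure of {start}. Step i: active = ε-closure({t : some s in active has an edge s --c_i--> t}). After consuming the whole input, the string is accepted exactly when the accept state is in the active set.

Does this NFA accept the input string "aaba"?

initial (ε-close {0}): {0,2}
'a' @ 1: {1,2,3,4}
'a' @ 2: {1,2,3,4}
'b' @ 3: {1,2,3,4,5,6}
'a' @ 4: {1,2,3,4,7}  ✓accept
final: {1,2,3,4,7}; accept 7 in set

Answer: ACCEPT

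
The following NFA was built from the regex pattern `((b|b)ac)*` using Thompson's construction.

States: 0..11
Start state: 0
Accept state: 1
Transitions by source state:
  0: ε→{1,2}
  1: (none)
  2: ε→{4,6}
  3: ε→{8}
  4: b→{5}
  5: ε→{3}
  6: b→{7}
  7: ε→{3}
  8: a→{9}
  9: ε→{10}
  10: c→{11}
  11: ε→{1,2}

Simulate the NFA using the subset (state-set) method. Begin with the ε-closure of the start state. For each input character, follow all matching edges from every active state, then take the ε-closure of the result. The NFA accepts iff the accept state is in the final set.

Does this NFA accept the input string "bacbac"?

start: ε-closure({0}) = {0,1,2,4,6}
'b' @ 1: {3,5,7,8}
'a' @ 2: {9,10}
'c' @ 3: {1,2,4,6,11}  (accept∈set)
'b' @ 4: {3,5,7,8}
'a' @ 5: {9,10}
'c' @ 6: {1,2,4,6,11}  (accept∈set)
final: {1,2,4,6,11}; accept 1 in set

Answer: ACCEPT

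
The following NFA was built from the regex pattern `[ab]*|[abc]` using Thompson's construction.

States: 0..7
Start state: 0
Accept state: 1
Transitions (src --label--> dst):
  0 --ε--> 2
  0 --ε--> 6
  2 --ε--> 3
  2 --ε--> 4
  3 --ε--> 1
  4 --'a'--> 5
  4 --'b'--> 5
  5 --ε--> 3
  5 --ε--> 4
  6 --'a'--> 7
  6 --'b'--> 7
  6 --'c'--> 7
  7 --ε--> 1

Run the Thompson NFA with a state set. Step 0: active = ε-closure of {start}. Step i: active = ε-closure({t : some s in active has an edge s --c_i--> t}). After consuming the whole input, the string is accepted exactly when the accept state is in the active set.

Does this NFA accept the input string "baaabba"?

S₀ = ε-closure({0}) = {0,1,2,3,4,6}
'b' @ 1: {1,3,4,5,7}  ✓accept
'a' @ 2: {1,3,4,5}  ✓accept
'a' @ 3: {1,3,4,5}  ✓accept
'a' @ 4: {1,3,4,5}  ✓accept
'b' @ 5: {1,3,4,5}  ✓accept
'b' @ 6: {1,3,4,5}  ✓accept
'a' @ 7: {1,3,4,5}  ✓accept
final: {1,3,4,5}; accept 1 in set

Answer: ACCEPT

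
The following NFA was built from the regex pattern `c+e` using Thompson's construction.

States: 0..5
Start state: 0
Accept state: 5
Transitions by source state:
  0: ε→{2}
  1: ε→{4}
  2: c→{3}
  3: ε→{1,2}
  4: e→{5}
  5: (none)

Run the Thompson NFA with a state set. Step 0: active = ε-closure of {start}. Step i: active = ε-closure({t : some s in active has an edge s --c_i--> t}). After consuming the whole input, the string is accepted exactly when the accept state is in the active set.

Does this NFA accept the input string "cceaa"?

Answer: REJECT

Steps:
initial (ε-close {0}): {0,2}
'c' @ 1: {1,2,3,4}
'c' @ 2: {1,2,3,4}
'e' @ 3: {5}  [accepting]
'a' @ 4: {}  — dead — no transitions
rest 'a' ignored (set empty)
final: {}; accept 5 not in set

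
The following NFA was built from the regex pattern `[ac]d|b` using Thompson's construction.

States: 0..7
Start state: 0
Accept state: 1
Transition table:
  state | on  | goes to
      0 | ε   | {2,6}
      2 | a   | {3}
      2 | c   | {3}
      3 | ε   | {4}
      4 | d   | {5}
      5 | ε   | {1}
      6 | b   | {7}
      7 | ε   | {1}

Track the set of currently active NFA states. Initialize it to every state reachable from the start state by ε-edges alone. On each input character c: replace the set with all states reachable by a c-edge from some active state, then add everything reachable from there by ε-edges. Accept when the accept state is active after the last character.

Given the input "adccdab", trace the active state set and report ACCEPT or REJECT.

Answer: REJECT

Steps:
initial (ε-close {0}): {0,2,6}
'a' @ 1: {3,4}
'd' @ 2: {1,5}  (accept∈set)
'c' @ 3: {}  — dead — no transitions
rest 'cdab' ignored (set empty)
end set {} — state 1 not in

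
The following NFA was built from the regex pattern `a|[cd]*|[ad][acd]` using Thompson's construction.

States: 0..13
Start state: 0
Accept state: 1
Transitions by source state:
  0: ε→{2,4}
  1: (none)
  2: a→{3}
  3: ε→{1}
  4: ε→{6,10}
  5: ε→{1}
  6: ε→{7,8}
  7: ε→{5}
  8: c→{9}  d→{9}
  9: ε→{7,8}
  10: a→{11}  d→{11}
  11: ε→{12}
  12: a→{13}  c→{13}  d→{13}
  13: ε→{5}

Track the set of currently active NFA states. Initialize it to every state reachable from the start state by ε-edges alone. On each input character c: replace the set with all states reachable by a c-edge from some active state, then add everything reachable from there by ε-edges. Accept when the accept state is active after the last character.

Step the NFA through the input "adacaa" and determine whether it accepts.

start: ε-closure({0}) = {0,1,2,4,5,6,7,8,10}
'a' @ 1: {1,3,11,12}  [accepting]
'd' @ 2: {1,5,13}  [accepting]
'a' @ 3: {}  — state set empty
rest 'caa' ignored (set empty)
final: {}; accept 1 not in set

Answer: REJECT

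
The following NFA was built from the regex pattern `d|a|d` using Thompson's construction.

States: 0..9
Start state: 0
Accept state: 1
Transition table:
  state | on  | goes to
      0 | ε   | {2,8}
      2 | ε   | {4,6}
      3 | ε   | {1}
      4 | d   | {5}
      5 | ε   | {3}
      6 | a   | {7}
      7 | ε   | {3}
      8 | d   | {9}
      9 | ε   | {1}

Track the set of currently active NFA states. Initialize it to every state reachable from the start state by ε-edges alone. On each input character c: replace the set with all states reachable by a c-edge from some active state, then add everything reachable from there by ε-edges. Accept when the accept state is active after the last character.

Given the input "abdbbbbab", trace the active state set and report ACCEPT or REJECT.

Answer: REJECT

Trace:
initial (ε-close {0}): {0,2,4,6,8}
'a' @ 1: {1,3,7}  ✓accept
'b' @ 2: {}  — state set empty
rest 'dbbbbab' ignored (set empty)
after full input: {}  (accept=1 not in)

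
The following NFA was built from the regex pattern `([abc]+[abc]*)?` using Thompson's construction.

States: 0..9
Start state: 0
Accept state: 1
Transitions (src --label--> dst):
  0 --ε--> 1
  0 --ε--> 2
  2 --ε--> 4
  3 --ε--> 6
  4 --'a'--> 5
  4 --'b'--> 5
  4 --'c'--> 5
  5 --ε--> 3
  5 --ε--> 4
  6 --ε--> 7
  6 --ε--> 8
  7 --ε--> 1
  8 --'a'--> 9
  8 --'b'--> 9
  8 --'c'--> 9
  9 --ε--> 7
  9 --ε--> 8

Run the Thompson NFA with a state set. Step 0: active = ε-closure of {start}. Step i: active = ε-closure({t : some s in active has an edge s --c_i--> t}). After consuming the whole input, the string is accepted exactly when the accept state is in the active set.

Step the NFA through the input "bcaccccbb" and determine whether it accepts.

start: ε-closure({0}) = {0,1,2,4}
'b' @ 1: {1,3,4,5,6,7,8}  ✓accept
'c' @ 2: {1,3,4,5,6,7,8,9}  ✓accept
'a' @ 3: {1,3,4,5,6,7,8,9}  ✓accept
'c' @ 4: {1,3,4,5,6,7,8,9}  ✓accept
'c' @ 5: {1,3,4,5,6,7,8,9}  ✓accept
'c' @ 6: {1,3,4,5,6,7,8,9}  ✓accept
'c' @ 7: {1,3,4,5,6,7,8,9}  ✓accept
'b' @ 8: {1,3,4,5,6,7,8,9}  ✓accept
'b' @ 9: {1,3,4,5,6,7,8,9}  ✓accept
final: {1,3,4,5,6,7,8,9}; accept 1 in set

Answer: ACCEPT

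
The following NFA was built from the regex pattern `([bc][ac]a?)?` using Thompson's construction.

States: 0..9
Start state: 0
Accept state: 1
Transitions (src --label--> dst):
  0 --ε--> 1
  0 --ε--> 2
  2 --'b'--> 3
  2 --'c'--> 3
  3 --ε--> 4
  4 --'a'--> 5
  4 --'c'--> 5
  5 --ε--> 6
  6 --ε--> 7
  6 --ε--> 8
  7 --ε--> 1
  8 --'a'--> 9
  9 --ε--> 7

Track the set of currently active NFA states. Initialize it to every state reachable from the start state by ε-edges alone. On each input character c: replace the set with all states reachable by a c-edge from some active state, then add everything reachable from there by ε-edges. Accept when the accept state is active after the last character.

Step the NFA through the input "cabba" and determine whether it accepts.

S₀ = ε-closure({0}) = {0,1,2}
'c' @ 1: {3,4}
'a' @ 2: {1,5,6,7,8}  ✓accept
'b' @ 3: {}  — dead — no transitions
rest 'ba' ignored (set empty)
end set {} — state 1 not in

Answer: REJECT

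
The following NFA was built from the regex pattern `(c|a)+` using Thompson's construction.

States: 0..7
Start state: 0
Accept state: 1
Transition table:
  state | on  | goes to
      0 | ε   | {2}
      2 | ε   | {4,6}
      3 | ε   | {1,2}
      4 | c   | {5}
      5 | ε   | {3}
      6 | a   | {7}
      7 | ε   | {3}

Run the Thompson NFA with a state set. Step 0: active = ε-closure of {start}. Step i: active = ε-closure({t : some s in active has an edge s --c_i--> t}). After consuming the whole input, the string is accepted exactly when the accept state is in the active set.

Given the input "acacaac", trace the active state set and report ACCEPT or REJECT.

Answer: ACCEPT

Trace:
initial (ε-close {0}): {0,2,4,6}
'a' @ 1: {1,2,3,4,6,7}  (accept∈set)
'c' @ 2: {1,2,3,4,5,6}  (accept∈set)
'a' @ 3: {1,2,3,4,6,7}  (accept∈set)
'c' @ 4: {1,2,3,4,5,6}  (accept∈set)
'a' @ 5: {1,2,3,4,6,7}  (accept∈set)
'a' @ 6: {1,2,3,4,6,7}  (accept∈set)
'c' @ 7: {1,2,3,4,5,6}  (accept∈set)
after full input: {1,2,3,4,5,6}  (accept=1 in)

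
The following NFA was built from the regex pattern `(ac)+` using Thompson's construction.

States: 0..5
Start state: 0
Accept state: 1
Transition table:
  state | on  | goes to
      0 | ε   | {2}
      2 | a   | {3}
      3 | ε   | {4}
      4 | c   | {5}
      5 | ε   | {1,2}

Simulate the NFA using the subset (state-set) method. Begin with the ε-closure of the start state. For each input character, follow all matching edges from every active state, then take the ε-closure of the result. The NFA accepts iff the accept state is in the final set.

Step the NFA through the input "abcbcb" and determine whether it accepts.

Answer: REJECT

Steps:
start: ε-closure({0}) = {0,2}
'a' @ 1: {3,4}
'b' @ 2: {}  — no active states
rest 'cbcb' ignored (set empty)
end set {} — state 1 not in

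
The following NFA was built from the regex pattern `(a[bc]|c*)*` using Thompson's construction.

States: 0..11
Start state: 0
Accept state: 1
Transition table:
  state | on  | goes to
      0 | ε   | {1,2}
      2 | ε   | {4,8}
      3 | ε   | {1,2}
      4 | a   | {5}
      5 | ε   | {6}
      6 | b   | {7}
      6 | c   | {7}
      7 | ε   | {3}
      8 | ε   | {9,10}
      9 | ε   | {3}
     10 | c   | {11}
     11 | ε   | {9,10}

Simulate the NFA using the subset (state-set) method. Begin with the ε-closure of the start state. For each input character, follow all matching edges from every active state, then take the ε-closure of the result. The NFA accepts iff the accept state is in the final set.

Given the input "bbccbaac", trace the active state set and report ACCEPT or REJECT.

initial (ε-close {0}): {0,1,2,3,4,8,9,10}
'b' @ 1: {}  — no active states
rest 'bccbaac' ignored (set empty)
final: {}; accept 1 not in set

Answer: REJECT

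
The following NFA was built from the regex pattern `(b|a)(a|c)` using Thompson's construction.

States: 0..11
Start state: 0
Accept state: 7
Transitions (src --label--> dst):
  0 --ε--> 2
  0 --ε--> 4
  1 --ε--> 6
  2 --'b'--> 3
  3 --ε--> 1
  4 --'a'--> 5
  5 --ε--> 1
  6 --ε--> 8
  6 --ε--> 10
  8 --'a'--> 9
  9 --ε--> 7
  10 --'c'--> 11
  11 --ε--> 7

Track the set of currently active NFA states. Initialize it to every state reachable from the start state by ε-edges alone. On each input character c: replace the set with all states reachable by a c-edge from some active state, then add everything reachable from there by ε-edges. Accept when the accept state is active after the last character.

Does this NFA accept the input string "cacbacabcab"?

Answer: REJECT

Trace:
S₀ = ε-closure({0}) = {0,2,4}
'c' @ 1: {}  — state set empty
rest 'acbacabcab' ignored (set empty)
end set {} — state 7 not in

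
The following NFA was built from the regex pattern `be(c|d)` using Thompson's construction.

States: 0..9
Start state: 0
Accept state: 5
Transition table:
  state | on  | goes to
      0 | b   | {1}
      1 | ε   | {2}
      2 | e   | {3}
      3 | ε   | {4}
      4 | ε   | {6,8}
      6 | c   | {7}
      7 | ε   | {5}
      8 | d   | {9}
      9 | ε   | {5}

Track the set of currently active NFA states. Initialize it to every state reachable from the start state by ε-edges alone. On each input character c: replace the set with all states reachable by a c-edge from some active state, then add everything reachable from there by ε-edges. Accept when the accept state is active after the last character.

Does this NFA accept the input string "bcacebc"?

S₀ = ε-closure({0}) = {0}
'b' @ 1: {1,2}
'c' @ 2: {}  — state set empty
rest 'acebc' ignored (set empty)
end set {} — state 5 not in

Answer: REJECT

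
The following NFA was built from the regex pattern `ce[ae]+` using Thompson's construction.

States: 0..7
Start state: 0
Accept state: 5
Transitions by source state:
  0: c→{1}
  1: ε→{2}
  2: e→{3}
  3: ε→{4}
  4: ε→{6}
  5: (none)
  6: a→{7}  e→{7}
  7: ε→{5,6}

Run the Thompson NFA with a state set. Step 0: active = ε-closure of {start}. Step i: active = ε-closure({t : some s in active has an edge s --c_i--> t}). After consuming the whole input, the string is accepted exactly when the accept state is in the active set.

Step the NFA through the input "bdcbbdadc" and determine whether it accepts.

Answer: REJECT

Trace:
initial (ε-close {0}): {0}
'b' @ 1: {}  — no active states
rest 'dcbbdadc' ignored (set empty)
after full input: {}  (accept=5 not in)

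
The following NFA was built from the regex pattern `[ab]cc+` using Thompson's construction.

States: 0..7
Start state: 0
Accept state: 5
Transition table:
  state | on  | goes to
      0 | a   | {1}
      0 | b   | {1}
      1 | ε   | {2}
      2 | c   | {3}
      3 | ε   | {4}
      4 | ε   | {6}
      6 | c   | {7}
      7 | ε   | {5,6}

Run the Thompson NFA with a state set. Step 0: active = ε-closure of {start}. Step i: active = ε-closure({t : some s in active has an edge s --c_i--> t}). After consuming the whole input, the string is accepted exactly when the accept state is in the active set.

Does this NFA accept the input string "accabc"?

Answer: REJECT

Derivation:
initial (ε-close {0}): {0}
'a' @ 1: {1,2}
'c' @ 2: {3,4,6}
'c' @ 3: {5,6,7}  [accepting]
'a' @ 4: {}  — dead — no transitions
rest 'bc' ignored (set empty)
after full input: {}  (accept=5 not in)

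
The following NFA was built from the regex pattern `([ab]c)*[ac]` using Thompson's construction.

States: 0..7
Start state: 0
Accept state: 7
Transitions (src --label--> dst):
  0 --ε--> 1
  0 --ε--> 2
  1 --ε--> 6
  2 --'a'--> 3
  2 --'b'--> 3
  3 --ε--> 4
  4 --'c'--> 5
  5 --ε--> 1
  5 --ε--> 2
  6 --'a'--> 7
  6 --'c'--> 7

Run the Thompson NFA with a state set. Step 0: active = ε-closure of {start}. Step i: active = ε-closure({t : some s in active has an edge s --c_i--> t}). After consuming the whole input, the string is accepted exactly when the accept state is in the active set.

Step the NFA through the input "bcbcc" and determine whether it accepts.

Answer: ACCEPT

Trace:
start: ε-closure({0}) = {0,1,2,6}
'b' @ 1: {3,4}
'c' @ 2: {1,2,5,6}
'b' @ 3: {3,4}
'c' @ 4: {1,2,5,6}
'c' @ 5: {7}  [accepting]
end set {7} — state 7 in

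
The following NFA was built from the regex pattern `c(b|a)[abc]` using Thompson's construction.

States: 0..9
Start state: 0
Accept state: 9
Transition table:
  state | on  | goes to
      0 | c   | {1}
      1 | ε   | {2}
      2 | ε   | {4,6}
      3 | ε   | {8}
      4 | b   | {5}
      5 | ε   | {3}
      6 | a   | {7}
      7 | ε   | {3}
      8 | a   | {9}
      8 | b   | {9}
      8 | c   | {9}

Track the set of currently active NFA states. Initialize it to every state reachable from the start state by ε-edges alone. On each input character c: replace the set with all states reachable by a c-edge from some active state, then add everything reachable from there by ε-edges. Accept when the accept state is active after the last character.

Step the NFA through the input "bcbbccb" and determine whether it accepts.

Answer: REJECT

Trace:
S₀ = ε-closure({0}) = {0}
'b' @ 1: {}  — state set empty
rest 'cbbccb' ignored (set empty)
end set {} — state 9 not in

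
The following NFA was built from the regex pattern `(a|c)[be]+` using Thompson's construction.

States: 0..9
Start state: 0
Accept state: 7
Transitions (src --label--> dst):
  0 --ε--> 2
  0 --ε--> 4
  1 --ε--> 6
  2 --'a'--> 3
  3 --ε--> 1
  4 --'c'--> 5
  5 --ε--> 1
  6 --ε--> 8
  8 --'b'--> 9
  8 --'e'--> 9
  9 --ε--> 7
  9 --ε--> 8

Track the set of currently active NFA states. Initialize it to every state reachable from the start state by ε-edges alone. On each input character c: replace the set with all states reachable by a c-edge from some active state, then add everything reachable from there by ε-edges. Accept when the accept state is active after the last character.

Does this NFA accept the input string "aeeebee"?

Answer: ACCEPT

Trace:
start: ε-closure({0}) = {0,2,4}
'a' @ 1: {1,3,6,8}
'e' @ 2: {7,8,9}  ✓accept
'e' @ 3: {7,8,9}  ✓accept
'e' @ 4: {7,8,9}  ✓accept
'b' @ 5: {7,8,9}  ✓accept
'e' @ 6: {7,8,9}  ✓accept
'e' @ 7: {7,8,9}  ✓accept
after full input: {7,8,9}  (accept=7 in)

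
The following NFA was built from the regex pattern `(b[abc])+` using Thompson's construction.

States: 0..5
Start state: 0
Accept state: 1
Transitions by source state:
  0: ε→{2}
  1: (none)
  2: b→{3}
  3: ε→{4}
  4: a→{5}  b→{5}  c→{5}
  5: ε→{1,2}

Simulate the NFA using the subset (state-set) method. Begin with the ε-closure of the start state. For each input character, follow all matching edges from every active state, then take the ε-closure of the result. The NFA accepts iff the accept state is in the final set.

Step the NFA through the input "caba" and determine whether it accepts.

Answer: REJECT

Trace:
start: ε-closure({0}) = {0,2}
'c' @ 1: {}  — no active states
rest 'aba' ignored (set empty)
final: {}; accept 1 not in set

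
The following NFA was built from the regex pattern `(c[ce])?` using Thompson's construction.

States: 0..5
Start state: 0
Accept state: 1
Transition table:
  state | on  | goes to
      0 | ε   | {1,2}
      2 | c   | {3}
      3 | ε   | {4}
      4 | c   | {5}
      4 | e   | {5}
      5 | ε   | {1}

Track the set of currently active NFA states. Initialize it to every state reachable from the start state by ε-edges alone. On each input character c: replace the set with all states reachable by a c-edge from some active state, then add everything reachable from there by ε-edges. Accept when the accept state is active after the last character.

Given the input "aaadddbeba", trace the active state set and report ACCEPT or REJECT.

Answer: REJECT

Trace:
start: ε-closure({0}) = {0,1,2}
'a' @ 1: {}  — state set empty
rest 'aadddbeba' ignored (set empty)
final: {}; accept 1 not in set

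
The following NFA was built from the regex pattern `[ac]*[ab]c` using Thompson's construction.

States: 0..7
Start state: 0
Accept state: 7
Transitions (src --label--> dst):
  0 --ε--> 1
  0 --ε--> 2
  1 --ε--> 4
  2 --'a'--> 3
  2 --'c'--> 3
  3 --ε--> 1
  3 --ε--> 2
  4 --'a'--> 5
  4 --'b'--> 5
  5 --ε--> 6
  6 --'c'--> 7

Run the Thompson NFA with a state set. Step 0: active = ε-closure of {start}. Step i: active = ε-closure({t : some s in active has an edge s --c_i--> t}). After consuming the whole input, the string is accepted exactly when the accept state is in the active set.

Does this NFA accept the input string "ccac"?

initial (ε-close {0}): {0,1,2,4}
'c' @ 1: {1,2,3,4}
'c' @ 2: {1,2,3,4}
'a' @ 3: {1,2,3,4,5,6}
'c' @ 4: {1,2,3,4,7}  (accept∈set)
end set {1,2,3,4,7} — state 7 in

Answer: ACCEPT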